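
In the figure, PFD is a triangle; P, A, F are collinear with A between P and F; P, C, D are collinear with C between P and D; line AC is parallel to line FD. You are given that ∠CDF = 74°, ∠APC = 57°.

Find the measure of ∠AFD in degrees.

1. ∠FDP = 74°  [C on ray DP]
2. ∠DPF = 57°  [A on PF, C on PD]
3. ∠DFP = 49°  [△PFD]
4. ∠AFD = 49°  [A on ray FP]

∠AFD = 49°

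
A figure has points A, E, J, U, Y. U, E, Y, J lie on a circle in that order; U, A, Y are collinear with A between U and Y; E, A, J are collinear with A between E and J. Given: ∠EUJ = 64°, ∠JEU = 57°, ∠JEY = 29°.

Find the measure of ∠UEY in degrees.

∠UEY = 86°

1. ∠EYJ = 116°  [cyclic UEYJ, opposite ∠U+∠Y]
2. ∠EJU = 59°  [△UEJ]
3. ∠EJY = 35°  [△EYJ]
4. ∠EYU = 59°  [same arc UE]
5. ∠EUY = 35°  [same arc EY]
6. ∠UEY = 86°  [△UEY]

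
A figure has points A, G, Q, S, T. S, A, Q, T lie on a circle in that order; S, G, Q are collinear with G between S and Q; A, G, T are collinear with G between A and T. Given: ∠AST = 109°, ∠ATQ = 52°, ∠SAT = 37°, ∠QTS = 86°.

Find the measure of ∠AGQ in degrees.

∠AGQ = 89°

1. ∠AQT = 71°  [cyclic SAQT, opposite ∠S+∠Q]
2. ∠ATS = 34°  [△SAT]
3. ∠QAT = 57°  [△AQT]
4. ∠AQS = 34°  [same arc SA]
5. ∠AGQ = 89°  [△AGQ]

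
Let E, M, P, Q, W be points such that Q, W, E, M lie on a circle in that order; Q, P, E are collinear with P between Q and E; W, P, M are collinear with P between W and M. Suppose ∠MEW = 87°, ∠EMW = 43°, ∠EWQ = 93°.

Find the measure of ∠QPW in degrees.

1. ∠EWM = 50°  [△WEM]
2. ∠EQW = 43°  [same arc WE]
3. ∠QEW = 44°  [△QWE]
4. ∠EPW = 86°  [△WPE]
5. ∠QPW = 94°  [linear pair at P on QE]

∠QPW = 94°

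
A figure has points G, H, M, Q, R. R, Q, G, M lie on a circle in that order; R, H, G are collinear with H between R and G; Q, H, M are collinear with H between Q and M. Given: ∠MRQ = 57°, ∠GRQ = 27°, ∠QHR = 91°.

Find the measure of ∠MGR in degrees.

1. ∠GMQ = 27°  [same arc QG]
2. ∠GHM = 91°  [vertical angles at H]
3. ∠MGR = 62°  [△GHM]

∠MGR = 62°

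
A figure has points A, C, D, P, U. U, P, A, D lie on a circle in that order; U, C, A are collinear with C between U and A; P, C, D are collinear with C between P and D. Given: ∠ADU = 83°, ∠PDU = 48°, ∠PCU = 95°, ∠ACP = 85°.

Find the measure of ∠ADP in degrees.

1. ∠APU = 97°  [cyclic UPAD, opposite ∠P+∠D]
2. ∠PAU = 48°  [same arc UP]
3. ∠AUP = 35°  [△UPA]
4. ∠ADP = 35°  [same arc PA]

∠ADP = 35°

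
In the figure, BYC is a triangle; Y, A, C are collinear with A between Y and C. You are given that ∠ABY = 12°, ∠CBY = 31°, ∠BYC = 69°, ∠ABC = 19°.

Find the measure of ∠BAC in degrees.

1. ∠BCY = 80°  [△BYC]
2. ∠ACB = 80°  [A on ray CY]
3. ∠BAC = 81°  [△BAC]

∠BAC = 81°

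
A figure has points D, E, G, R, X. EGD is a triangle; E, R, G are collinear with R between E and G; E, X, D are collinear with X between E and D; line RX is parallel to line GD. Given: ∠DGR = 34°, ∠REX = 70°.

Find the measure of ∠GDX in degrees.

1. ∠DGE = 34°  [R on ray GE]
2. ∠DEG = 70°  [R on EG, X on ED]
3. ∠EDG = 76°  [△EGD]
4. ∠GDX = 76°  [X on ray DE]

∠GDX = 76°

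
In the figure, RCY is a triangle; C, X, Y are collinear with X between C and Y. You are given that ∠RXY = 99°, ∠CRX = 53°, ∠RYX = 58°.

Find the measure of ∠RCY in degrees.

1. ∠CXR = 81°  [linear pair at X on CY]
2. ∠RCX = 46°  [△RCX]
3. ∠RCY = 46°  [X on ray CY]

∠RCY = 46°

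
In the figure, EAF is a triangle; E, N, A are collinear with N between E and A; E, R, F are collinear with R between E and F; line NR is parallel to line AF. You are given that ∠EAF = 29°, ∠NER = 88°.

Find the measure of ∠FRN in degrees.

∠FRN = 117°

1. ∠ENR = 29°  [NR∥AF, corresponding at N]
2. ∠ERN = 63°  [△ENR]
3. ∠FRN = 117°  [linear pair at R on EF]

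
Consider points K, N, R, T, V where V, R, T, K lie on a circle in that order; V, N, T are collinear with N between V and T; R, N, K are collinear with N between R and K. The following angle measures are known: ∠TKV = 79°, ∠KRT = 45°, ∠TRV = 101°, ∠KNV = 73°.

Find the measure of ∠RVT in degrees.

1. ∠KVT = 45°  [same arc TK]
2. ∠RNT = 73°  [vertical angles at N]
3. ∠KTV = 56°  [△VTK]
4. ∠RNV = 107°  [linear pair at N on VT]
5. ∠KRV = 56°  [same arc VK]
6. ∠RVT = 17°  [△VNR]

∠RVT = 17°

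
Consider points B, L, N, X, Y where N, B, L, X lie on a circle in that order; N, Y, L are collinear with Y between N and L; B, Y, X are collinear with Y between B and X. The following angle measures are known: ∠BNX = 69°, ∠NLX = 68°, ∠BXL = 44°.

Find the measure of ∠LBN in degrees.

1. ∠NBX = 68°  [same arc NX]
2. ∠BNL = 44°  [same arc BL]
3. ∠BXN = 43°  [△NBX]
4. ∠BLN = 43°  [same arc NB]
5. ∠LBN = 93°  [△NBL]

∠LBN = 93°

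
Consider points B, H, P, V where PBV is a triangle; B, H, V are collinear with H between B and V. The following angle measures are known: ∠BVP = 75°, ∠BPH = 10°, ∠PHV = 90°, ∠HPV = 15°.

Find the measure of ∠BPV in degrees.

∠BPV = 25°

1. ∠BHP = 90°  [linear pair at H on BV]
2. ∠HBP = 80°  [△PBH]
3. ∠PBV = 80°  [H on ray BV]
4. ∠BPV = 25°  [△PBV]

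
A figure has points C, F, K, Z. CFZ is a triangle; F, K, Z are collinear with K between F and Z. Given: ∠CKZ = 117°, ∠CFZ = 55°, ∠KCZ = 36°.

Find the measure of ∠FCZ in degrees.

∠FCZ = 98°

1. ∠CZK = 27°  [△CKZ]
2. ∠CZF = 27°  [K on ray ZF]
3. ∠FCZ = 98°  [△CFZ]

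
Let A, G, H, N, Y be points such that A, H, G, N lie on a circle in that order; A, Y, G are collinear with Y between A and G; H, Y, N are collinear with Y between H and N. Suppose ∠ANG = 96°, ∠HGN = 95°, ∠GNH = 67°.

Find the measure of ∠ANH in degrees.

∠ANH = 29°

1. ∠AHG = 84°  [cyclic AHGN, opposite ∠H+∠N]
2. ∠GAH = 67°  [same arc HG]
3. ∠AGH = 29°  [△AHG]
4. ∠ANH = 29°  [same arc AH]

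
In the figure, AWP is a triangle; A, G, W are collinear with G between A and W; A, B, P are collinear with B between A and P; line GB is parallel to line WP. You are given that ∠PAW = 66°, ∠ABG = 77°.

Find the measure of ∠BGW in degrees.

∠BGW = 143°

1. ∠BAG = 66°  [G on AW, B on AP]
2. ∠AGB = 37°  [△AGB]
3. ∠BGW = 143°  [linear pair at G on AW]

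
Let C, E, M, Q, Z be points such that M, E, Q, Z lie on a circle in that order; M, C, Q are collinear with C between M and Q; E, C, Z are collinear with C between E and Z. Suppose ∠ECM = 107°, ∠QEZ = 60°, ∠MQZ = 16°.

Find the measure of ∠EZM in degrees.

∠EZM = 47°

1. ∠QCZ = 107°  [vertical angles at C]
2. ∠QMZ = 60°  [same arc QZ]
3. ∠MCZ = 73°  [linear pair at C on MQ]
4. ∠EZM = 47°  [△MCZ]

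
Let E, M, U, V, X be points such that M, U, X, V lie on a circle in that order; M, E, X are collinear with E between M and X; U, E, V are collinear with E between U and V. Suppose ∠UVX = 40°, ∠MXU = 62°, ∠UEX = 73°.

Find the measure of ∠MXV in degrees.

1. ∠UMX = 40°  [same arc UX]
2. ∠MEU = 107°  [linear pair at E on MX]
3. ∠MUV = 33°  [△MEU]
4. ∠MXV = 33°  [same arc MV]

∠MXV = 33°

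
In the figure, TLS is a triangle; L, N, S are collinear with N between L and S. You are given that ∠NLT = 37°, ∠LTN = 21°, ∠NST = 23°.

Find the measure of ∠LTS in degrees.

∠LTS = 120°

1. ∠SLT = 37°  [N on ray LS]
2. ∠LST = 23°  [N on ray SL]
3. ∠LTS = 120°  [△TLS]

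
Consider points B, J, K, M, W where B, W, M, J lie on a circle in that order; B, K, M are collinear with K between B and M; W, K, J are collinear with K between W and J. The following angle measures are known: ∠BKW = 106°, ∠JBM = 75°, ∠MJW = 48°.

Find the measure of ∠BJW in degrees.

∠BJW = 31°

1. ∠JKM = 106°  [vertical angles at K]
2. ∠BKJ = 74°  [linear pair at K on BM]
3. ∠BJW = 31°  [△BKJ]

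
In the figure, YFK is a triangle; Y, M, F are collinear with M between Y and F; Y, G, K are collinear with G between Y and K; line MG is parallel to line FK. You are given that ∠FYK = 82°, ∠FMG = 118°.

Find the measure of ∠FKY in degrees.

1. ∠GYM = 82°  [M on YF, G on YK]
2. ∠GMY = 62°  [linear pair at M on YF]
3. ∠MGY = 36°  [△YMG]
4. ∠FKY = 36°  [MG∥FK, corresponding at G]

∠FKY = 36°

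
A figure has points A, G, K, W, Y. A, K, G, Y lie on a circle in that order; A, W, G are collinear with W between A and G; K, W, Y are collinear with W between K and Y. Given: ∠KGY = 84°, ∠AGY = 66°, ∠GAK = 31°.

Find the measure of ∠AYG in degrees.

1. ∠GYK = 31°  [same arc KG]
2. ∠GKY = 65°  [△KGY]
3. ∠GAY = 65°  [same arc GY]
4. ∠AYG = 49°  [△AGY]

∠AYG = 49°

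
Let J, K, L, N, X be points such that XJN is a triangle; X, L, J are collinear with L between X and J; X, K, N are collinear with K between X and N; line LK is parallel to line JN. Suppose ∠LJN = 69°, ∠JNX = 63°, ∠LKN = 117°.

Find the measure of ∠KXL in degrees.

1. ∠NJX = 69°  [L on ray JX]
2. ∠JXN = 48°  [△XJN]
3. ∠KXL = 48°  [L on XJ, K on XN]

∠KXL = 48°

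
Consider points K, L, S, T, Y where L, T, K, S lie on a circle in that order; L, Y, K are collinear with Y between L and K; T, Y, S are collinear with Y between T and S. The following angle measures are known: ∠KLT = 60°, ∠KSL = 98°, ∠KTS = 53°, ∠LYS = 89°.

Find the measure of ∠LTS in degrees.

1. ∠KST = 60°  [same arc TK]
2. ∠KLS = 53°  [same arc KS]
3. ∠SKT = 67°  [△TKS]
4. ∠LST = 38°  [△LYS]
5. ∠SLT = 113°  [cyclic LTKS, opposite ∠L+∠K]
6. ∠LTS = 29°  [△LTS]

∠LTS = 29°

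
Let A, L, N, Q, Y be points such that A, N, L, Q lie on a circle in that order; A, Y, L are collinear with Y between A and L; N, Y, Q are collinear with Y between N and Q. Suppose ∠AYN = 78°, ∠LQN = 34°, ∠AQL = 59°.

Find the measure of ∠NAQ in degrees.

∠NAQ = 87°

1. ∠LYQ = 78°  [vertical angles at Y]
2. ∠LAN = 34°  [same arc NL]
3. ∠ALQ = 68°  [△LYQ]
4. ∠LAQ = 53°  [△ALQ]
5. ∠AYQ = 102°  [linear pair at Y on AL]
6. ∠ANQ = 68°  [△AYN]
7. ∠AQN = 25°  [△AYQ]
8. ∠NAQ = 87°  [△ANQ]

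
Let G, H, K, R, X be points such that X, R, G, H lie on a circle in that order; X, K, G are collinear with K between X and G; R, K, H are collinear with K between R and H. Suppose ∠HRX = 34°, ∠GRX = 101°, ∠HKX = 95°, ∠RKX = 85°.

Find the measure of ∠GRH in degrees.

∠GRH = 67°

1. ∠GXR = 61°  [△XKR]
2. ∠RGX = 18°  [△XRG]
3. ∠GKR = 95°  [vertical angles at K]
4. ∠GRH = 67°  [△RKG]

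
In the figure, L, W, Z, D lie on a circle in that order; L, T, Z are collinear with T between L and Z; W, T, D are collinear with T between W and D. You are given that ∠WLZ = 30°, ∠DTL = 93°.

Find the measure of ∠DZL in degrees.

∠DZL = 63°

1. ∠WDZ = 30°  [same arc WZ]
2. ∠DTZ = 87°  [linear pair at T on LZ]
3. ∠DZL = 63°  [△ZTD]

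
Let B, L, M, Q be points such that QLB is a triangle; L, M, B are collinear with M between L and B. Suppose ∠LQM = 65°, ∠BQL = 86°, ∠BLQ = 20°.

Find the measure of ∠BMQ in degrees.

∠BMQ = 85°

1. ∠MLQ = 20°  [M on ray LB]
2. ∠LMQ = 95°  [△QLM]
3. ∠BMQ = 85°  [linear pair at M on LB]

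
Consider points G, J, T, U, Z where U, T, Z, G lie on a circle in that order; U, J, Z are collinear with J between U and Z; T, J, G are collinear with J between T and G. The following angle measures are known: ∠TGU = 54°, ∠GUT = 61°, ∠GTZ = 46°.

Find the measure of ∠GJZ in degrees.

∠GJZ = 100°

1. ∠GTU = 65°  [△UTG]
2. ∠GZT = 119°  [cyclic UTZG, opposite ∠U+∠Z]
3. ∠TGZ = 15°  [△TZG]
4. ∠GZU = 65°  [same arc UG]
5. ∠GJZ = 100°  [△ZJG]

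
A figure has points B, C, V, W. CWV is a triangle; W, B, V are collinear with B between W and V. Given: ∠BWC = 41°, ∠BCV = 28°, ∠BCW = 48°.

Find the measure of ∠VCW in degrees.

∠VCW = 76°

1. ∠CBW = 91°  [△CWB]
2. ∠CWV = 41°  [B on ray WV]
3. ∠CBV = 89°  [linear pair at B on WV]
4. ∠BVC = 63°  [△CBV]
5. ∠CVW = 63°  [B on ray VW]
6. ∠VCW = 76°  [△CWV]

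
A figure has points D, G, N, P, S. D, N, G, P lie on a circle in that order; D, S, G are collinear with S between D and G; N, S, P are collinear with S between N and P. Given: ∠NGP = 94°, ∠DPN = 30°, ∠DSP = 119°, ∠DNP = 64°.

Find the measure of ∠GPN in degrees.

∠GPN = 55°

1. ∠GSP = 61°  [linear pair at S on DG]
2. ∠DGP = 64°  [same arc DP]
3. ∠GPN = 55°  [△GSP]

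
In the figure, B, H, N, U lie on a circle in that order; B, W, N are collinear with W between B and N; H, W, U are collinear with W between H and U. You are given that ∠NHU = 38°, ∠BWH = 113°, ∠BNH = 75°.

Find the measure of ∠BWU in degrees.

∠BWU = 67°

1. ∠NBU = 38°  [same arc NU]
2. ∠BUH = 75°  [same arc BH]
3. ∠BWU = 67°  [△BWU]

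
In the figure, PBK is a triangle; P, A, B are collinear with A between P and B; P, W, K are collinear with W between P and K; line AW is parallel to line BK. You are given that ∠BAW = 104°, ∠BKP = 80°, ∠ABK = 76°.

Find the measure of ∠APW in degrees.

∠APW = 24°

1. ∠PAW = 76°  [linear pair at A on PB]
2. ∠AWP = 80°  [AW∥BK, corresponding at W]
3. ∠APW = 24°  [△PAW]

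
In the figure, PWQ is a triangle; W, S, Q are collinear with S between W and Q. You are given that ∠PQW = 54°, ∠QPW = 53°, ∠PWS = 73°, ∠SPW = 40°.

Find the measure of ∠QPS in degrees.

1. ∠PQS = 54°  [S on ray QW]
2. ∠PSW = 67°  [△PWS]
3. ∠PSQ = 113°  [linear pair at S on WQ]
4. ∠QPS = 13°  [△PSQ]

∠QPS = 13°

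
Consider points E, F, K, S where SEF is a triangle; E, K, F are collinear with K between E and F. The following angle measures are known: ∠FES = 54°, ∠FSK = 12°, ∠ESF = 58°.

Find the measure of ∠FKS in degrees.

1. ∠EFS = 68°  [△SEF]
2. ∠KFS = 68°  [K on ray FE]
3. ∠FKS = 100°  [△SKF]

∠FKS = 100°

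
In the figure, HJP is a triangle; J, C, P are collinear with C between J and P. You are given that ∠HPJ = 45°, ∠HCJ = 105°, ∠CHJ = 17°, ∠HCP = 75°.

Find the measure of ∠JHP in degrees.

1. ∠CJH = 58°  [△HJC]
2. ∠HJP = 58°  [C on ray JP]
3. ∠JHP = 77°  [△HJP]

∠JHP = 77°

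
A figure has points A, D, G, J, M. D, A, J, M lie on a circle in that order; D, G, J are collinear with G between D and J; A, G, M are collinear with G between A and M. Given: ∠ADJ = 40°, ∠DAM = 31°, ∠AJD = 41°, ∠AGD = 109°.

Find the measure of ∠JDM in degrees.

∠JDM = 68°

1. ∠DAJ = 99°  [△DAJ]
2. ∠DJM = 31°  [same arc DM]
3. ∠DMJ = 81°  [cyclic DAJM, opposite ∠A+∠M]
4. ∠JDM = 68°  [△DJM]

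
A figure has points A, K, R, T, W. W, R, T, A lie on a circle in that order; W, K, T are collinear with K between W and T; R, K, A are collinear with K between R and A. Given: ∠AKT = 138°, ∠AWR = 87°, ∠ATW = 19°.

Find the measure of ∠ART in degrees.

∠ART = 64°

1. ∠RAT = 23°  [△TKA]
2. ∠ATR = 93°  [cyclic WRTA, opposite ∠W+∠T]
3. ∠ART = 64°  [△RTA]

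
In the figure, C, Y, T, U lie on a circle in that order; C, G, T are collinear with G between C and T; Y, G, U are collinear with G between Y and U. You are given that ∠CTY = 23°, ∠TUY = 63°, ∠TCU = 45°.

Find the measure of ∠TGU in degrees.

1. ∠CUY = 23°  [same arc CY]
2. ∠CGU = 112°  [△CGU]
3. ∠TGU = 68°  [linear pair at G on CT]

∠TGU = 68°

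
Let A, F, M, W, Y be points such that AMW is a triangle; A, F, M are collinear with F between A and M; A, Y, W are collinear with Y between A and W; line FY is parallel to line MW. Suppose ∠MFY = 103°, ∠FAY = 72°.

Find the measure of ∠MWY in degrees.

∠MWY = 31°

1. ∠AFY = 77°  [linear pair at F on AM]
2. ∠AYF = 31°  [△AFY]
3. ∠FYW = 149°  [linear pair at Y on AW]
4. ∠MWY = 31°  [FY∥MW, co-interior at W–Y]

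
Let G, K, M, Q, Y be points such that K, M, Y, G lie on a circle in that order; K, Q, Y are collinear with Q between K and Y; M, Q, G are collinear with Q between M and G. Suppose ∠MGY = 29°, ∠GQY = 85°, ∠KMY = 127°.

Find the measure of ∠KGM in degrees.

∠KGM = 24°

1. ∠GYK = 66°  [△YQG]
2. ∠GQK = 95°  [linear pair at Q on KY]
3. ∠KGY = 53°  [cyclic KMYG, opposite ∠M+∠G]
4. ∠GKY = 61°  [△KYG]
5. ∠KGM = 24°  [△KQG]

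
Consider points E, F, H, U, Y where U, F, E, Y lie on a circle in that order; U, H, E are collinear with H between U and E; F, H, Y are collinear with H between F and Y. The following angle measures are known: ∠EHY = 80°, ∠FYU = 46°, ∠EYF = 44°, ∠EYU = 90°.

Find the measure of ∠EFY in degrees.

1. ∠FHU = 80°  [vertical angles at H]
2. ∠FEU = 46°  [same arc UF]
3. ∠EHF = 100°  [linear pair at H on UE]
4. ∠EFY = 34°  [△FHE]

∠EFY = 34°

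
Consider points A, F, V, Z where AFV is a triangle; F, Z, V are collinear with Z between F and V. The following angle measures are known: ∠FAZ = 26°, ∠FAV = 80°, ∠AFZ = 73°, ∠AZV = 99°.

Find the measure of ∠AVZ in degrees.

1. ∠AFV = 73°  [Z on ray FV]
2. ∠AVF = 27°  [△AFV]
3. ∠AVZ = 27°  [Z on ray VF]

∠AVZ = 27°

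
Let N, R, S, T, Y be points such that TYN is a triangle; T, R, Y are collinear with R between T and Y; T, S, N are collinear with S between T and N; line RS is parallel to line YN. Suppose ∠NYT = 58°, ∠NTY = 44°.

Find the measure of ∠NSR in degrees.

1. ∠TNY = 78°  [△TYN]
2. ∠RST = 78°  [RS∥YN, corresponding at S]
3. ∠NSR = 102°  [linear pair at S on TN]

∠NSR = 102°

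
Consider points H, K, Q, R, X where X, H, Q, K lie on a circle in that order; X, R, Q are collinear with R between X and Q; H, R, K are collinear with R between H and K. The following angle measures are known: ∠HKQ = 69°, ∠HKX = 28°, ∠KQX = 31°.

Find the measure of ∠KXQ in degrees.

1. ∠KRQ = 80°  [△QRK]
2. ∠KRX = 100°  [linear pair at R on XQ]
3. ∠KXQ = 52°  [△XRK]

∠KXQ = 52°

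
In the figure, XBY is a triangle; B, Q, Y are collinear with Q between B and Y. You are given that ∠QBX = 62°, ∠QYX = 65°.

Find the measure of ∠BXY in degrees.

∠BXY = 53°

1. ∠XBY = 62°  [Q on ray BY]
2. ∠BYX = 65°  [Q on ray YB]
3. ∠BXY = 53°  [△XBY]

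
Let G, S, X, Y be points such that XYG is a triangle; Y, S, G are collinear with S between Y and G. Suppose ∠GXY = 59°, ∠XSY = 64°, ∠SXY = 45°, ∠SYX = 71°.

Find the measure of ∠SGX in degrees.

1. ∠GYX = 71°  [S on ray YG]
2. ∠XGY = 50°  [△XYG]
3. ∠SGX = 50°  [S on ray GY]

∠SGX = 50°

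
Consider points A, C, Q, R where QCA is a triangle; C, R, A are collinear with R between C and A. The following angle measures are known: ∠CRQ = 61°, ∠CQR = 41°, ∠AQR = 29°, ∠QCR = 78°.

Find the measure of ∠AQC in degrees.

∠AQC = 70°

1. ∠ARQ = 119°  [linear pair at R on CA]
2. ∠QAR = 32°  [△QRA]
3. ∠ACQ = 78°  [R on ray CA]
4. ∠CAQ = 32°  [R on ray AC]
5. ∠AQC = 70°  [△QCA]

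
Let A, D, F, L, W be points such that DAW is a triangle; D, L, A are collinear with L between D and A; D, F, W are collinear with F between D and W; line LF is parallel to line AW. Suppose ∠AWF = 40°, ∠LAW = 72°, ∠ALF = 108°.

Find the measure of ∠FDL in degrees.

∠FDL = 68°

1. ∠AWD = 40°  [F on ray WD]
2. ∠DLF = 72°  [linear pair at L on DA]
3. ∠DFL = 40°  [LF∥AW, corresponding at F]
4. ∠FDL = 68°  [△DLF]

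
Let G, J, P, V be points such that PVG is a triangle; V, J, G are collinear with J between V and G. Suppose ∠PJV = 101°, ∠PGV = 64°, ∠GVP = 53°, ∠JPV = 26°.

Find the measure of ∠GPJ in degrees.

1. ∠GJP = 79°  [linear pair at J on VG]
2. ∠JGP = 64°  [J on ray GV]
3. ∠GPJ = 37°  [△PJG]

∠GPJ = 37°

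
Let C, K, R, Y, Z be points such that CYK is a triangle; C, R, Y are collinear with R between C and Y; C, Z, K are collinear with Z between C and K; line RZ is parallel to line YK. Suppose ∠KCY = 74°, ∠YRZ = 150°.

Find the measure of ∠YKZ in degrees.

1. ∠RCZ = 74°  [R on CY, Z on CK]
2. ∠CRZ = 30°  [linear pair at R on CY]
3. ∠CZR = 76°  [△CRZ]
4. ∠KZR = 104°  [linear pair at Z on CK]
5. ∠YKZ = 76°  [RZ∥YK, co-interior at K–Z]

∠YKZ = 76°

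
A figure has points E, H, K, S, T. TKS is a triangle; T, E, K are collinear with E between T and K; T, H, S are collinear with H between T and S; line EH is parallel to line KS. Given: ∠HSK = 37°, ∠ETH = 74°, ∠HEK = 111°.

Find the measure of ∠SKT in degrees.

∠SKT = 69°

1. ∠KST = 37°  [H on ray ST]
2. ∠KTS = 74°  [E on TK, H on TS]
3. ∠SKT = 69°  [△TKS]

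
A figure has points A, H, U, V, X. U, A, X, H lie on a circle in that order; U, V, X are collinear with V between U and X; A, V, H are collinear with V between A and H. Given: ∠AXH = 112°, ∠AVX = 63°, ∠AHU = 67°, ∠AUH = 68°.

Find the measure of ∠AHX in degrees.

1. ∠HVU = 63°  [vertical angles at V]
2. ∠HAU = 45°  [△UAH]
3. ∠HVX = 117°  [linear pair at V on UX]
4. ∠HXU = 45°  [same arc UH]
5. ∠AHX = 18°  [△XVH]

∠AHX = 18°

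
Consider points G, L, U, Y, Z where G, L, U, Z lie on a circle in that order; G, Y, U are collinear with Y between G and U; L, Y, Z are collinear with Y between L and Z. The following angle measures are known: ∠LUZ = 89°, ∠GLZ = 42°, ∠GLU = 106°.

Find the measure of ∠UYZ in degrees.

1. ∠LGZ = 91°  [cyclic GLUZ, opposite ∠G+∠U]
2. ∠GUZ = 42°  [same arc GZ]
3. ∠GZL = 47°  [△GLZ]
4. ∠GZU = 74°  [cyclic GLUZ, opposite ∠L+∠Z]
5. ∠UGZ = 64°  [△GUZ]
6. ∠GYZ = 69°  [△GYZ]
7. ∠UYZ = 111°  [linear pair at Y on GU]

∠UYZ = 111°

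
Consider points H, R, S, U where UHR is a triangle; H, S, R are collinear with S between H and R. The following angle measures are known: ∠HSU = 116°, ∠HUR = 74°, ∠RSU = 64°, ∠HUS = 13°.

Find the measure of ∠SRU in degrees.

1. ∠SHU = 51°  [△UHS]
2. ∠RHU = 51°  [S on ray HR]
3. ∠HRU = 55°  [△UHR]
4. ∠SRU = 55°  [S on ray RH]

∠SRU = 55°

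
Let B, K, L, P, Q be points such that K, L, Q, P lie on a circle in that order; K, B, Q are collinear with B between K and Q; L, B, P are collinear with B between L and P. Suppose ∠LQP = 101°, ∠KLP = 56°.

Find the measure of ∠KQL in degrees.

∠KQL = 45°

1. ∠LKP = 79°  [cyclic KLQP, opposite ∠K+∠Q]
2. ∠KPL = 45°  [△KLP]
3. ∠KQL = 45°  [same arc KL]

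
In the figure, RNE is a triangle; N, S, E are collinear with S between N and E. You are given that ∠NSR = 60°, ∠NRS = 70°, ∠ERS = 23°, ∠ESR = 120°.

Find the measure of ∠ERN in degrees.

∠ERN = 93°

1. ∠RNS = 50°  [△RNS]
2. ∠RES = 37°  [△RSE]
3. ∠ENR = 50°  [S on ray NE]
4. ∠NER = 37°  [S on ray EN]
5. ∠ERN = 93°  [△RNE]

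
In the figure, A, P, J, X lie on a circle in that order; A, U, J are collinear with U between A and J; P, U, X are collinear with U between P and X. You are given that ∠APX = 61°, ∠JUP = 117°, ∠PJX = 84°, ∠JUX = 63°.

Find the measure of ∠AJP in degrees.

1. ∠PAX = 96°  [cyclic APJX, opposite ∠A+∠J]
2. ∠AXP = 23°  [△APX]
3. ∠AJP = 23°  [same arc AP]

∠AJP = 23°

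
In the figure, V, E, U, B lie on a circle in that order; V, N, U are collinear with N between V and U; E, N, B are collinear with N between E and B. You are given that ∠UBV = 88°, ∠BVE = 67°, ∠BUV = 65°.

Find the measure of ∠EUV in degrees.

∠EUV = 48°

1. ∠BEV = 65°  [same arc VB]
2. ∠EBV = 48°  [△VEB]
3. ∠EUV = 48°  [same arc VE]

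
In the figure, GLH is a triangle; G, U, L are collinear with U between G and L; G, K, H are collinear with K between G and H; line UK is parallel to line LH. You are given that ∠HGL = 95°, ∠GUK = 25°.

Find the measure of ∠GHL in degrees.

1. ∠KGU = 95°  [U on GL, K on GH]
2. ∠GKU = 60°  [△GUK]
3. ∠GHL = 60°  [UK∥LH, corresponding at K]

∠GHL = 60°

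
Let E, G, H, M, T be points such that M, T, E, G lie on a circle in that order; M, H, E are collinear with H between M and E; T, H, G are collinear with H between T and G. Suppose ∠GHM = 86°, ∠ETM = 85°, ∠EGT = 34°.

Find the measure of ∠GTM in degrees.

1. ∠EHT = 86°  [vertical angles at H]
2. ∠EMT = 34°  [same arc TE]
3. ∠MHT = 94°  [linear pair at H on ME]
4. ∠GTM = 52°  [△MHT]

∠GTM = 52°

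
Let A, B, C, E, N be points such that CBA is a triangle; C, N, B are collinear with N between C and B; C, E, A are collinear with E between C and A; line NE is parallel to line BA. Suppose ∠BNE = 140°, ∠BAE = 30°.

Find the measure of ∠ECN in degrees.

1. ∠CNE = 40°  [linear pair at N on CB]
2. ∠BAC = 30°  [E on ray AC]
3. ∠ABC = 40°  [NE∥BA, corresponding at N]
4. ∠ACB = 110°  [△CBA]
5. ∠ECN = 110°  [N on CB, E on CA]

∠ECN = 110°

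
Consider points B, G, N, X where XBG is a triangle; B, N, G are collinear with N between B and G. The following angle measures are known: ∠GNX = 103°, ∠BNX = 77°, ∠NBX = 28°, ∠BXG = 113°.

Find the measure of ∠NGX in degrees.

∠NGX = 39°

1. ∠GBX = 28°  [N on ray BG]
2. ∠BGX = 39°  [△XBG]
3. ∠NGX = 39°  [N on ray GB]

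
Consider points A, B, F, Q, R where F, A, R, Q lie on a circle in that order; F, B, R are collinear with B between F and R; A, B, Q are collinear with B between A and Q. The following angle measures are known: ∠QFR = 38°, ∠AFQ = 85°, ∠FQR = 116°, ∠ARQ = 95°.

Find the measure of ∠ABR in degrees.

1. ∠QAR = 38°  [same arc RQ]
2. ∠FRQ = 26°  [△FRQ]
3. ∠AQR = 47°  [△ARQ]
4. ∠FAQ = 26°  [same arc FQ]
5. ∠AFR = 47°  [same arc AR]
6. ∠ABF = 107°  [△FBA]
7. ∠ABR = 73°  [linear pair at B on FR]

∠ABR = 73°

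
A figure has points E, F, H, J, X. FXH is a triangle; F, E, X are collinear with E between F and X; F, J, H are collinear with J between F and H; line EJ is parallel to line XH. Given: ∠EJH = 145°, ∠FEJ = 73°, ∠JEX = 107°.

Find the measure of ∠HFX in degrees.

1. ∠EJF = 35°  [linear pair at J on FH]
2. ∠EFJ = 72°  [△FEJ]
3. ∠HFX = 72°  [E on FX, J on FH]

∠HFX = 72°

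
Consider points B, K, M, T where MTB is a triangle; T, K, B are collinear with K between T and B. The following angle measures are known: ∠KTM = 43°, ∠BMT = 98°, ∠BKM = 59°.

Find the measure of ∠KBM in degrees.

∠KBM = 39°

1. ∠BTM = 43°  [K on ray TB]
2. ∠MBT = 39°  [△MTB]
3. ∠KBM = 39°  [K on ray BT]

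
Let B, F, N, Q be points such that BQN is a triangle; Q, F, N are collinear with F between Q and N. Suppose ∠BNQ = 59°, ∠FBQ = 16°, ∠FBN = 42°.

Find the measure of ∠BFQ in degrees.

1. ∠BNF = 59°  [F on ray NQ]
2. ∠BFN = 79°  [△BFN]
3. ∠BFQ = 101°  [linear pair at F on QN]

∠BFQ = 101°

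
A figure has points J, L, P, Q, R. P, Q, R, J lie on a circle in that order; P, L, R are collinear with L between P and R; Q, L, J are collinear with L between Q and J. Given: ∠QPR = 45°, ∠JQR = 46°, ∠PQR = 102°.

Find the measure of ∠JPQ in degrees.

1. ∠QJR = 45°  [same arc QR]
2. ∠JRQ = 89°  [△QRJ]
3. ∠JPQ = 91°  [cyclic PQRJ, opposite ∠P+∠R]

∠JPQ = 91°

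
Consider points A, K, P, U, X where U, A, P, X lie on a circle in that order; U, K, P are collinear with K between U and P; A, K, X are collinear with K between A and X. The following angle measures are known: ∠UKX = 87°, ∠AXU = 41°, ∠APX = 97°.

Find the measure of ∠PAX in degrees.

1. ∠AKP = 87°  [vertical angles at K]
2. ∠APU = 41°  [same arc UA]
3. ∠PAX = 52°  [△AKP]

∠PAX = 52°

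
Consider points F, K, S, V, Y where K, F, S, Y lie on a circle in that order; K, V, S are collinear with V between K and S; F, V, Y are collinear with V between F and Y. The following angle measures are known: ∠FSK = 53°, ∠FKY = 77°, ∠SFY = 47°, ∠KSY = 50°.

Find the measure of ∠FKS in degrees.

1. ∠FYK = 53°  [same arc KF]
2. ∠FVS = 80°  [△FVS]
3. ∠KFY = 50°  [△KFY]
4. ∠FVK = 100°  [linear pair at V on KS]
5. ∠FKS = 30°  [△KVF]

∠FKS = 30°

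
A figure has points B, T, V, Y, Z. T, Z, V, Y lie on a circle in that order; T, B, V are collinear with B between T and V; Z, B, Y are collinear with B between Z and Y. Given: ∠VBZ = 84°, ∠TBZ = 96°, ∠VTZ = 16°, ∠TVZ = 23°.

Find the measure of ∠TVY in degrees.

1. ∠VBY = 96°  [vertical angles at B]
2. ∠VYZ = 16°  [same arc ZV]
3. ∠TVY = 68°  [△VBY]

∠TVY = 68°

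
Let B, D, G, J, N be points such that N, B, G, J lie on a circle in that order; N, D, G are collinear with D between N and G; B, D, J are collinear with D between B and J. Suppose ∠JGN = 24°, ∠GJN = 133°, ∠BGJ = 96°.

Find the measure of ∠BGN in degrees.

1. ∠JBN = 24°  [same arc NJ]
2. ∠BNJ = 84°  [cyclic NBGJ, opposite ∠N+∠G]
3. ∠BJN = 72°  [△NBJ]
4. ∠BGN = 72°  [same arc NB]

∠BGN = 72°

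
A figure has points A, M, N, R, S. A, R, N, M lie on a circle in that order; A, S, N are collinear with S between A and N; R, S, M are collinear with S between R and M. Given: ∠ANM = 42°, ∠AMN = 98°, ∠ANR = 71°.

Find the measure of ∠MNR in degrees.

1. ∠ARM = 42°  [same arc AM]
2. ∠AMR = 71°  [same arc AR]
3. ∠MAR = 67°  [△ARM]
4. ∠MNR = 113°  [cyclic ARNM, opposite ∠A+∠N]

∠MNR = 113°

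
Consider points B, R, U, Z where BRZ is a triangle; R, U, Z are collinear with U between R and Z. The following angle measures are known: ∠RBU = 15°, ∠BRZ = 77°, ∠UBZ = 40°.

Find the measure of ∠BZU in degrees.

∠BZU = 48°

1. ∠BRU = 77°  [U on ray RZ]
2. ∠BUR = 88°  [△BRU]
3. ∠BUZ = 92°  [linear pair at U on RZ]
4. ∠BZU = 48°  [△BUZ]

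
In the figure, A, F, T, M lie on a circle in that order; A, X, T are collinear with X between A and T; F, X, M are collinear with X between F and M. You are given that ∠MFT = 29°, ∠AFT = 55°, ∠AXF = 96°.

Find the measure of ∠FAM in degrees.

1. ∠MAT = 29°  [same arc TM]
2. ∠AMT = 125°  [cyclic AFTM, opposite ∠F+∠M]
3. ∠MXT = 96°  [vertical angles at X]
4. ∠ATM = 26°  [△ATM]
5. ∠AXM = 84°  [linear pair at X on AT]
6. ∠AFM = 26°  [same arc AM]
7. ∠AMF = 67°  [△AXM]
8. ∠FAM = 87°  [△AFM]

∠FAM = 87°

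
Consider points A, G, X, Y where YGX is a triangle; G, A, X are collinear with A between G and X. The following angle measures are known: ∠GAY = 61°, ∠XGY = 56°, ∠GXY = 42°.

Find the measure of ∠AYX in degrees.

1. ∠XAY = 119°  [linear pair at A on GX]
2. ∠AXY = 42°  [A on ray XG]
3. ∠AYX = 19°  [△YAX]

∠AYX = 19°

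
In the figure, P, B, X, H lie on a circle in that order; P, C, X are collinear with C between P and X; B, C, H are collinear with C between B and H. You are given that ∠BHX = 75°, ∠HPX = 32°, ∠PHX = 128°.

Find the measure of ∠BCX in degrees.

∠BCX = 95°

1. ∠BPX = 75°  [same arc BX]
2. ∠HBX = 32°  [same arc XH]
3. ∠PBX = 52°  [cyclic PBXH, opposite ∠B+∠H]
4. ∠BXP = 53°  [△PBX]
5. ∠BCX = 95°  [△BCX]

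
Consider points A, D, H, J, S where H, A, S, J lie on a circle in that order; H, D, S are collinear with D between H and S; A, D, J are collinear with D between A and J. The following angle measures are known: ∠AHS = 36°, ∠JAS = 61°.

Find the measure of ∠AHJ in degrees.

1. ∠AJS = 36°  [same arc AS]
2. ∠ASJ = 83°  [△ASJ]
3. ∠AHJ = 97°  [cyclic HASJ, opposite ∠H+∠S]

∠AHJ = 97°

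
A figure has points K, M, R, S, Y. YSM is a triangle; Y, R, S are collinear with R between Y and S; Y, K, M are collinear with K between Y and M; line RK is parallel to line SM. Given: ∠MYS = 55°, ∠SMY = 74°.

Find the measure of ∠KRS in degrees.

1. ∠MSY = 51°  [△YSM]
2. ∠KRY = 51°  [RK∥SM, corresponding at R]
3. ∠KRS = 129°  [linear pair at R on YS]

∠KRS = 129°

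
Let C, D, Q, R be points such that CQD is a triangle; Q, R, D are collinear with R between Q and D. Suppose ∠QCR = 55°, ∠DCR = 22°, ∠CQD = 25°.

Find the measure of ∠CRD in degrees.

∠CRD = 80°

1. ∠CQR = 25°  [R on ray QD]
2. ∠CRQ = 100°  [△CQR]
3. ∠CRD = 80°  [linear pair at R on QD]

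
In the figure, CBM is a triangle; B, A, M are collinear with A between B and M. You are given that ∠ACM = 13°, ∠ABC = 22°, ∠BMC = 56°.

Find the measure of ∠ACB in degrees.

∠ACB = 89°

1. ∠AMC = 56°  [A on ray MB]
2. ∠CAM = 111°  [△CAM]
3. ∠BAC = 69°  [linear pair at A on BM]
4. ∠ACB = 89°  [△CBA]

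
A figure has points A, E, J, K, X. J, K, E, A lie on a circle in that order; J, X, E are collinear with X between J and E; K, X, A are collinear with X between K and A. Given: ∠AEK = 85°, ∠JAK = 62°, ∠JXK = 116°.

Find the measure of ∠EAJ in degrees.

∠EAJ = 103°

1. ∠AJK = 95°  [cyclic JKEA, opposite ∠J+∠E]
2. ∠JEK = 62°  [same arc JK]
3. ∠AKJ = 23°  [△JKA]
4. ∠EJK = 41°  [△JXK]
5. ∠EKJ = 77°  [△JKE]
6. ∠EAJ = 103°  [cyclic JKEA, opposite ∠K+∠A]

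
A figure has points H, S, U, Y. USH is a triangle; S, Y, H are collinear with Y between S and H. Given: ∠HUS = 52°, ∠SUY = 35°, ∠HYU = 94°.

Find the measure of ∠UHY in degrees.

1. ∠SYU = 86°  [linear pair at Y on SH]
2. ∠USY = 59°  [△USY]
3. ∠HSU = 59°  [Y on ray SH]
4. ∠SHU = 69°  [△USH]
5. ∠UHY = 69°  [Y on ray HS]

∠UHY = 69°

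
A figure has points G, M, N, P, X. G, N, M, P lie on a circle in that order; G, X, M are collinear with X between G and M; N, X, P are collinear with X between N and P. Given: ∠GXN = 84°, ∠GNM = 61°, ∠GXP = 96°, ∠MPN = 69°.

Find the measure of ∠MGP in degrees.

1. ∠MXP = 84°  [vertical angles at X]
2. ∠GPM = 119°  [cyclic GNMP, opposite ∠N+∠P]
3. ∠GMP = 27°  [△MXP]
4. ∠MGP = 34°  [△GMP]

∠MGP = 34°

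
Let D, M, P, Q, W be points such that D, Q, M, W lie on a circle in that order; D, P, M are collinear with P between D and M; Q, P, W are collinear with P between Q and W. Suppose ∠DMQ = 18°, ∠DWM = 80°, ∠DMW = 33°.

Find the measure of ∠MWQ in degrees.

∠MWQ = 62°

1. ∠DQM = 100°  [cyclic DQMW, opposite ∠Q+∠W]
2. ∠MDQ = 62°  [△DQM]
3. ∠MWQ = 62°  [same arc QM]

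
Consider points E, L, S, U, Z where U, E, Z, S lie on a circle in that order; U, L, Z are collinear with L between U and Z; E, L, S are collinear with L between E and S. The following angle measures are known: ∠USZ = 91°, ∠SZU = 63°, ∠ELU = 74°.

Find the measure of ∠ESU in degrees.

1. ∠UEZ = 89°  [cyclic UEZS, opposite ∠E+∠S]
2. ∠SEU = 63°  [same arc US]
3. ∠EUZ = 43°  [△ULE]
4. ∠EZU = 48°  [△UEZ]
5. ∠ESU = 48°  [same arc UE]

∠ESU = 48°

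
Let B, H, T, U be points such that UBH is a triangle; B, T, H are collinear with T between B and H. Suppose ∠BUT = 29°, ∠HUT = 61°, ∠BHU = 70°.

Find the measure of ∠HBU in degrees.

∠HBU = 20°

1. ∠THU = 70°  [T on ray HB]
2. ∠HTU = 49°  [△UTH]
3. ∠BTU = 131°  [linear pair at T on BH]
4. ∠TBU = 20°  [△UBT]
5. ∠HBU = 20°  [T on ray BH]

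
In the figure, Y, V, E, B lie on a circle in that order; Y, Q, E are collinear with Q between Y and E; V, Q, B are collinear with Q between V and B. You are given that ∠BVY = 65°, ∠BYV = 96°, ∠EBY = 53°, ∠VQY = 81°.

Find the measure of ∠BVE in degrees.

∠BVE = 62°

1. ∠BEY = 65°  [same arc YB]
2. ∠BEV = 84°  [cyclic YVEB, opposite ∠Y+∠E]
3. ∠BQE = 81°  [vertical angles at Q]
4. ∠EBV = 34°  [△EQB]
5. ∠BVE = 62°  [△VEB]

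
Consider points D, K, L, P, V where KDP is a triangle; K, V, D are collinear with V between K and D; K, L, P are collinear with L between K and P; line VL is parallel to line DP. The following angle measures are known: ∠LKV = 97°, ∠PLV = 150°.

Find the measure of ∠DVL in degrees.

1. ∠KLV = 30°  [linear pair at L on KP]
2. ∠KVL = 53°  [△KVL]
3. ∠DVL = 127°  [linear pair at V on KD]

∠DVL = 127°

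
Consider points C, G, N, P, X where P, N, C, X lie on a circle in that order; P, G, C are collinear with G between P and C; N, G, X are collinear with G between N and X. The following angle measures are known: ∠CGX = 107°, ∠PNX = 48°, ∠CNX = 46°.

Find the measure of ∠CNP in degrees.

1. ∠PCX = 48°  [same arc PX]
2. ∠CPX = 46°  [same arc CX]
3. ∠CXP = 86°  [△PCX]
4. ∠CNP = 94°  [cyclic PNCX, opposite ∠N+∠X]

∠CNP = 94°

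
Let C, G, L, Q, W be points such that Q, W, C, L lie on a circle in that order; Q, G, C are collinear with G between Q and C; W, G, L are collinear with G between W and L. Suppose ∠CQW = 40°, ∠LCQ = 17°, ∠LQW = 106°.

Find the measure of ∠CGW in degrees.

∠CGW = 57°

1. ∠CLW = 40°  [same arc WC]
2. ∠LWQ = 17°  [same arc QL]
3. ∠LCW = 74°  [cyclic QWCL, opposite ∠Q+∠C]
4. ∠QLW = 57°  [△QWL]
5. ∠CWL = 66°  [△WCL]
6. ∠QCW = 57°  [same arc QW]
7. ∠CGW = 57°  [△WGC]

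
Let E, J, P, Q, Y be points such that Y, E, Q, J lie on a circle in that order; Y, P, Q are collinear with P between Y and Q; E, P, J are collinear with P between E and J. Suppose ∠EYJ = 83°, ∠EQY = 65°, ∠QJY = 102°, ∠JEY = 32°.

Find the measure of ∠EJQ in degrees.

1. ∠QEY = 78°  [cyclic YEQJ, opposite ∠E+∠J]
2. ∠EYQ = 37°  [△YEQ]
3. ∠EJQ = 37°  [same arc EQ]

∠EJQ = 37°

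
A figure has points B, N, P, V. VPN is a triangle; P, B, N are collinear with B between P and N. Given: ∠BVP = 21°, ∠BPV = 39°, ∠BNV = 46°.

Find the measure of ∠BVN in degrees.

1. ∠PBV = 120°  [△VPB]
2. ∠NBV = 60°  [linear pair at B on PN]
3. ∠BVN = 74°  [△VBN]

∠BVN = 74°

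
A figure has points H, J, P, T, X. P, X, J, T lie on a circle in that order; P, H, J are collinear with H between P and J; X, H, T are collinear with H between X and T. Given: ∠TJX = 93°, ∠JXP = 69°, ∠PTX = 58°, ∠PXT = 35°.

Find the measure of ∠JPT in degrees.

∠JPT = 34°

1. ∠JTP = 111°  [cyclic PXJT, opposite ∠X+∠T]
2. ∠PJT = 35°  [same arc PT]
3. ∠JPT = 34°  [△PJT]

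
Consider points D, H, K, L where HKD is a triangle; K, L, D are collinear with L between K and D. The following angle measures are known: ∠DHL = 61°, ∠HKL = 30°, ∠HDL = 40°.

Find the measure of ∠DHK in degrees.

∠DHK = 110°

1. ∠DKH = 30°  [L on ray KD]
2. ∠HDK = 40°  [L on ray DK]
3. ∠DHK = 110°  [△HKD]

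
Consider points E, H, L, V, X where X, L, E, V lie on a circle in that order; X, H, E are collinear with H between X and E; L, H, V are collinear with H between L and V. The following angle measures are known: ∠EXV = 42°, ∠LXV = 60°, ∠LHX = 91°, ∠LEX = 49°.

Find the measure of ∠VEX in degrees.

1. ∠ELV = 42°  [same arc EV]
2. ∠LEV = 120°  [cyclic XLEV, opposite ∠X+∠E]
3. ∠EHV = 91°  [vertical angles at H]
4. ∠EVL = 18°  [△LEV]
5. ∠VEX = 71°  [△EHV]

∠VEX = 71°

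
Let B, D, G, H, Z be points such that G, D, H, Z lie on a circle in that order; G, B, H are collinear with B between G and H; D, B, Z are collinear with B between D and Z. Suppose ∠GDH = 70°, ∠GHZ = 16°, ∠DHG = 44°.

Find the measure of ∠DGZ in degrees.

∠DGZ = 120°

1. ∠GDZ = 16°  [same arc GZ]
2. ∠DZG = 44°  [same arc GD]
3. ∠DGZ = 120°  [△GDZ]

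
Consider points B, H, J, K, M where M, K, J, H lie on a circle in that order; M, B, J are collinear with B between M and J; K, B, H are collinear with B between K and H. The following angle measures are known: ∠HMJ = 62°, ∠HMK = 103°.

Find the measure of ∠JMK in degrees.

∠JMK = 41°

1. ∠HKJ = 62°  [same arc JH]
2. ∠HJK = 77°  [cyclic MKJH, opposite ∠M+∠J]
3. ∠JHK = 41°  [△KJH]
4. ∠JMK = 41°  [same arc KJ]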